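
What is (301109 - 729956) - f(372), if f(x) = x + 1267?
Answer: -430486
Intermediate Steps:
f(x) = 1267 + x
(301109 - 729956) - f(372) = (301109 - 729956) - (1267 + 372) = -428847 - 1*1639 = -428847 - 1639 = -430486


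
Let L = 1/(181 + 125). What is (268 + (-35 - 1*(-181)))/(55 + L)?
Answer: 126684/16831 ≈ 7.5268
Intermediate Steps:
L = 1/306 ≈ 0.0032680
(268 + (-35 - 1*(-181)))/(55 + L) = (268 + (-35 - 1*(-181)))/(55 + 1/306) = (268 + (-35 + 181))/(16831/306) = (268 + 146)*(306/16831) = 414*(306/16831) = 126684/16831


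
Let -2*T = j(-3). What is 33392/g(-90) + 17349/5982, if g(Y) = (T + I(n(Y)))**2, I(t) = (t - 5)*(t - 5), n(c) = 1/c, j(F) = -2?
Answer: 4627242193244783/89196949963994 ≈ 51.877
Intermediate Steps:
I(t) = (-5 + t)**2 (I(t) = (-5 + t)*(-5 + t) = (-5 + t)**2)
T = 1 (T = -1/2*(-2) = 1)
g(Y) = (1 + (-5 + 1/Y)**2)**2
33392/g(-90) + 17349/5982 = 33392/((((-90)**2 + (-1 + 5*(-90))**2)**2/(-90)**4)) + 17349/5982 = 33392/(((8100 + (-1 - 450)**2)**2/65610000)) + 17349*(1/5982) = 33392/(((8100 + (-451)**2)**2/65610000)) + 5783/1994 = 33392/(((8100 + 203401)**2/65610000)) + 5783/1994 = 33392/(((1/65610000)*211501**2)) + 5783/1994 = 33392/(((1/65610000)*44732673001)) + 5783/1994 = 33392/(44732673001/65610000) + 5783/1994 = 33392*(65610000/44732673001) + 5783/1994 = 2190849120000/44732673001 + 5783/1994 = 4627242193244783/89196949963994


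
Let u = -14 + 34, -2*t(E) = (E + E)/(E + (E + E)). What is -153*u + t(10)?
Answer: -9181/3 ≈ -3060.3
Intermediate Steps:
t(E) = -1/3 (t(E) = -(E + E)/(2*(E + (E + E))) = -2*E/(2*(E + 2*E)) = -2*E/(2*(3*E)) = -2*E*1/(3*E)/2 = -1/2*2/3 = -1/3)
u = 20
-153*u + t(10) = -153*20 - 1/3 = -3060 - 1/3 = -9181/3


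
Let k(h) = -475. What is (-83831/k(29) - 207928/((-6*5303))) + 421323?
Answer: 3185226163604/7556775 ≈ 4.2151e+5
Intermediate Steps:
(-83831/k(29) - 207928/((-6*5303))) + 421323 = (-83831/(-475) - 207928/((-6*5303))) + 421323 = (-83831*(-1/475) - 207928/(-31818)) + 421323 = (83831/475 - 207928*(-1/31818)) + 421323 = (83831/475 + 103964/15909) + 421323 = 1383050279/7556775 + 421323 = 3185226163604/7556775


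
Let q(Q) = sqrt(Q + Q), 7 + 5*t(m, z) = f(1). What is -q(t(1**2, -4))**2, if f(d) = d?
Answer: 12/5 ≈ 2.4000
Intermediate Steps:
t(m, z) = -6/5 (t(m, z) = -7/5 + (1/5)*1 = -7/5 + 1/5 = -6/5)
q(Q) = sqrt(2)*sqrt(Q) (q(Q) = sqrt(2*Q) = sqrt(2)*sqrt(Q))
-q(t(1**2, -4))**2 = -(sqrt(2)*sqrt(-6/5))**2 = -(sqrt(2)*(I*sqrt(30)/5))**2 = -(2*I*sqrt(15)/5)**2 = -1*(-12/5) = 12/5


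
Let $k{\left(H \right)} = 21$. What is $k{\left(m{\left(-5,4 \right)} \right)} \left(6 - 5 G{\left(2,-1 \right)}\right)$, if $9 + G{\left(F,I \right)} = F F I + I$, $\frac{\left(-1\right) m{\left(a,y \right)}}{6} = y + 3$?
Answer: $1596$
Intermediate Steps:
$m{\left(a,y \right)} = -18 - 6 y$ ($m{\left(a,y \right)} = - 6 \left(y + 3\right) = - 6 \left(3 + y\right) = -18 - 6 y$)
$G{\left(F,I \right)} = -9 + I + I F^{2}$ ($G{\left(F,I \right)} = -9 + \left(F F I + I\right) = -9 + \left(F^{2} I + I\right) = -9 + \left(I F^{2} + I\right) = -9 + \left(I + I F^{2}\right) = -9 + I + I F^{2}$)
$k{\left(m{\left(-5,4 \right)} \right)} \left(6 - 5 G{\left(2,-1 \right)}\right) = 21 \left(6 - 5 \left(-9 - 1 - 2^{2}\right)\right) = 21 \left(6 - 5 \left(-9 - 1 - 4\right)\right) = 21 \left(6 - -70\right) = 21 \left(6 + 70\right) = 21 \cdot 76 = 1596$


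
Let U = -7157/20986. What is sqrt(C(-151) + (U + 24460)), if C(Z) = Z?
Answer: sqrt(10705829875762)/20986 ≈ 155.91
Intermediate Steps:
U = -7157/20986 ≈ -0.34104
sqrt(C(-151) + (U + 24460)) = sqrt(-151 + (-7157/20986 + 24460)) = sqrt(-151 + 513310403/20986) = sqrt(510141517/20986) = sqrt(10705829875762)/20986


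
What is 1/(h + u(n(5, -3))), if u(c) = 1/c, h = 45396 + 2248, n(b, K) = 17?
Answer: 17/809949 ≈ 2.0989e-5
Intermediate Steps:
h = 47644
1/(h + u(n(5, -3))) = 1/(47644 + 1/17) = 1/(809949/17) = 17/809949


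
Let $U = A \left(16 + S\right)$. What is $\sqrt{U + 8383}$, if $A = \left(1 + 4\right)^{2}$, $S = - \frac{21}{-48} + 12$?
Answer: $\frac{3 \sqrt{16167}}{4} \approx 95.362$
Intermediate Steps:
$S = \frac{199}{16}$ ($S = \left(-21\right) \left(- \frac{1}{48}\right) + 12 = \frac{7}{16} + 12 = \frac{199}{16} \approx 12.438$)
$A = 25$ ($A = 5^{2} = 25$)
$U = \frac{11375}{16}$ ($U = 25 \left(16 + \frac{199}{16}\right) = 25 \cdot \frac{455}{16} = \frac{11375}{16} \approx 710.94$)
$\sqrt{U + 8383} = \sqrt{\frac{11375}{16} + 8383} = \sqrt{\frac{145503}{16}} = \frac{3 \sqrt{16167}}{4}$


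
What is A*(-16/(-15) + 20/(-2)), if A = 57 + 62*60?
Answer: -168706/5 ≈ -33741.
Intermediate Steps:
A = 3777 (A = 57 + 3720 = 3777)
A*(-16/(-15) + 20/(-2)) = 3777*(-16/(-15) + 20/(-2)) = 3777*(-16*(-1/15) + 20*(-1/2)) = 3777*(16/15 - 10) = 3777*(-134/15) = -168706/5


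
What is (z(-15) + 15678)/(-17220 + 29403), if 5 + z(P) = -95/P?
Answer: 47038/36549 ≈ 1.2870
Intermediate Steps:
z(P) = -5 - 95/P
(z(-15) + 15678)/(-17220 + 29403) = ((-5 - 95/(-15)) + 15678)/(-17220 + 29403) = ((-5 - 95*(-1/15)) + 15678)/12183 = ((-5 + 19/3) + 15678)*(1/12183) = (4/3 + 15678)*(1/12183) = (47038/3)*(1/12183) = 47038/36549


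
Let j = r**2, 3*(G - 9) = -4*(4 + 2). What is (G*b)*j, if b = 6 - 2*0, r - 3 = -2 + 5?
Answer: 216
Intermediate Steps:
r = 6 (r = 3 + (-2 + 5) = 3 + 3 = 6)
G = 1 (G = 9 + (-4*(4 + 2))/3 = 9 + (-4*6)/3 = 9 + (1/3)*(-24) = 9 - 8 = 1)
b = 6 (b = 6 + 0 = 6)
j = 36 (j = 6**2 = 36)
(G*b)*j = (1*6)*36 = 6*36 = 216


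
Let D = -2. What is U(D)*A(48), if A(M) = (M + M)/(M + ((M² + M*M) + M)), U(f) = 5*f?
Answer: -10/49 ≈ -0.20408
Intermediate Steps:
A(M) = 2*M/(2*M + 2*M²) (A(M) = (2*M)/(M + ((M² + M²) + M)) = (2*M)/(M + (2*M² + M)) = (2*M)/(M + (M + 2*M²)) = (2*M)/(2*M + 2*M²) = 2*M/(2*M + 2*M²))
U(D)*A(48) = (5*(-2))/(1 + 48) = -10/49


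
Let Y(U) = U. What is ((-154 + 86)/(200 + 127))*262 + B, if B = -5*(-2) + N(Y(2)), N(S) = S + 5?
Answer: -12257/327 ≈ -37.483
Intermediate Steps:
N(S) = 5 + S
B = 17 (B = -5*(-2) + (5 + 2) = 10 + 7 = 17)
((-154 + 86)/(200 + 127))*262 + B = ((-154 + 86)/(200 + 127))*262 + 17 = -68/327*262 + 17 = -17816/327 + 17 = -12257/327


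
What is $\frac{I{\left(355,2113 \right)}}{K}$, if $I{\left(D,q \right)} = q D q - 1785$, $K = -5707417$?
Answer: $- \frac{1584991210}{5707417} \approx -277.71$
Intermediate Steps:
$I{\left(D,q \right)} = -1785 + D q^{2}$ ($I{\left(D,q \right)} = D q q - 1785 = D q^{2} - 1785 = -1785 + D q^{2}$)
$\frac{I{\left(355,2113 \right)}}{K} = \frac{-1785 + 355 \cdot 2113^{2}}{-5707417} = \left(-1785 + 355 \cdot 4464769\right) \left(- \frac{1}{5707417}\right) = \left(-1785 + 1584992995\right) \left(- \frac{1}{5707417}\right) = 1584991210 \left(- \frac{1}{5707417}\right) = - \frac{1584991210}{5707417}$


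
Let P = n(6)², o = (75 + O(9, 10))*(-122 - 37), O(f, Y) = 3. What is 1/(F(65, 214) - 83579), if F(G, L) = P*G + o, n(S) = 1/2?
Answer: -4/383859 ≈ -1.0420e-5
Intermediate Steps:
n(S) = ½
o = -12402 (o = (75 + 3)*(-122 - 37) = 78*(-159) = -12402)
P = ¼ (P = (½)² = ¼ ≈ 0.25000)
F(G, L) = -12402 + G/4 (F(G, L) = G/4 - 12402 = -12402 + G/4)
1/(F(65, 214) - 83579) = 1/((-12402 + (¼)*65) - 83579) = 1/((-12402 + 65/4) - 83579) = 1/(-49543/4 - 83579) = 1/(-383859/4) = -4/383859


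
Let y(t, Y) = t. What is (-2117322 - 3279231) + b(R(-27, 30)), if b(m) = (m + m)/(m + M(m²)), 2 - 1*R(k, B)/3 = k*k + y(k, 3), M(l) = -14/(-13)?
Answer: -10517877897/1949 ≈ -5.3966e+6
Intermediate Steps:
M(l) = 14/13 (M(l) = -14*(-1/13) = 14/13)
R(k, B) = 6 - 3*k - 3*k² (R(k, B) = 6 - 3*(k*k + k) = 6 - 3*(k² + k) = 6 - 3*(k + k²) = 6 + (-3*k - 3*k²) = 6 - 3*k - 3*k²)
b(m) = 2*m/(14/13 + m) (b(m) = (m + m)/(m + 14/13) = (2*m)/(14/13 + m) = 2*m/(14/13 + m))
(-2117322 - 3279231) + b(R(-27, 30)) = (-2117322 - 3279231) + 26*(6 - 3*(-27) - 3*(-27)²)/(14 + 13*(6 - 3*(-27) - 3*(-27)²)) = -5396553 + 26*(6 + 81 - 3*729)/(14 + 13*(6 + 81 - 3*729)) = -5396553 + 26*(6 + 81 - 2187)/(14 + 13*(6 + 81 - 2187)) = -5396553 + 26*(-2100)/(14 + 13*(-2100)) = -5396553 + 26*(-2100)/(14 - 27300) = -5396553 + 26*(-2100)/(-27286) = -5396553 + 26*(-2100)*(-1/27286) = -5396553 + 3900/1949 = -10517877897/1949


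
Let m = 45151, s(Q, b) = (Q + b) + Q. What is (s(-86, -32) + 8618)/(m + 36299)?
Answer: 4207/40725 ≈ 0.10330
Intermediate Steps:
s(Q, b) = b + 2*Q
(s(-86, -32) + 8618)/(m + 36299) = ((-32 + 2*(-86)) + 8618)/(45151 + 36299) = ((-32 - 172) + 8618)/81450 = (-204 + 8618)*(1/81450) = 8414*(1/81450) = 4207/40725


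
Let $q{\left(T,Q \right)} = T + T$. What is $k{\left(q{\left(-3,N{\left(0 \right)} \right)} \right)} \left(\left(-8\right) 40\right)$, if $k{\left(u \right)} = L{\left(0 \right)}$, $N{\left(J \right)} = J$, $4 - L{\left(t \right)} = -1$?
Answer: $-1600$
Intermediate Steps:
$L{\left(t \right)} = 5$ ($L{\left(t \right)} = 4 - -1 = 4 + 1 = 5$)
$q{\left(T,Q \right)} = 2 T$
$k{\left(u \right)} = 5$
$k{\left(q{\left(-3,N{\left(0 \right)} \right)} \right)} \left(\left(-8\right) 40\right) = 5 \left(\left(-8\right) 40\right) = 5 \left(-320\right) = -1600$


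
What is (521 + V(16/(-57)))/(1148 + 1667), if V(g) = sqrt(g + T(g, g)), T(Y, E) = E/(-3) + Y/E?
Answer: 521/2815 + sqrt(2641)/160455 ≈ 0.18540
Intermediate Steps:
T(Y, E) = -E/3 + Y/E (T(Y, E) = E*(-1/3) + Y/E = -E/3 + Y/E)
V(g) = sqrt(1 + 2*g/3) (V(g) = sqrt(g + (-g/3 + g/g)) = sqrt(g + (-g/3 + 1)) = sqrt(g + (1 - g/3)) = sqrt(1 + 2*g/3))
(521 + V(16/(-57)))/(1148 + 1667) = (521 + sqrt(9 + 6*(16/(-57)))/3)/(1148 + 1667) = (521 + sqrt(9 + 6*(16*(-1/57)))/3)/2815 = (521 + sqrt(9 + 6*(-16/57))/3)*(1/2815) = (521 + sqrt(9 - 32/19)/3)*(1/2815) = (521 + sqrt(139/19)/3)*(1/2815) = (521 + (sqrt(2641)/19)/3)*(1/2815) = (521 + sqrt(2641)/57)*(1/2815) = 521/2815 + sqrt(2641)/160455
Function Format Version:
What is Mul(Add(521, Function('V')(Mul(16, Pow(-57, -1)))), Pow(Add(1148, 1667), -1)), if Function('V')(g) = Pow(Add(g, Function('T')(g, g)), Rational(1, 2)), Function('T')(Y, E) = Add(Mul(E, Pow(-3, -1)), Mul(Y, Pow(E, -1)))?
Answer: Add(Rational(521, 2815), Mul(Rational(1, 160455), Pow(2641, Rational(1, 2)))) ≈ 0.18540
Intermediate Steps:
Function('T')(Y, E) = Add(Mul(Rational(-1, 3), E), Mul(Y, Pow(E, -1))) (Function('T')(Y, E) = Add(Mul(E, Rational(-1, 3)), Mul(Y, Pow(E, -1))) = Add(Mul(Rational(-1, 3), E), Mul(Y, Pow(E, -1))))
Function('V')(g) = Pow(Add(1, Mul(Rational(2, 3), g)), Rational(1, 2)) (Function('V')(g) = Pow(Add(g, Add(Mul(Rational(-1, 3), g), Mul(g, Pow(g, -1)))), Rational(1, 2)) = Pow(Add(g, Add(Mul(Rational(-1, 3), g), 1)), Rational(1, 2)) = Pow(Add(g, Add(1, Mul(Rational(-1, 3), g))), Rational(1, 2)) = Pow(Add(1, Mul(Rational(2, 3), g)), Rational(1, 2)))
Mul(Add(521, Function('V')(Mul(16, Pow(-57, -1)))), Pow(Add(1148, 1667), -1)) = Mul(Add(521, Mul(Rational(1, 3), Pow(Add(9, Mul(6, Mul(16, Pow(-57, -1)))), Rational(1, 2)))), Pow(Add(1148, 1667), -1)) = Mul(Add(521, Mul(Rational(1, 3), Pow(Add(9, Mul(6, Mul(16, Rational(-1, 57)))), Rational(1, 2)))), Pow(2815, -1)) = Mul(Add(521, Mul(Rational(1, 3), Pow(Add(9, Mul(6, Rational(-16, 57))), Rational(1, 2)))), Rational(1, 2815)) = Mul(Add(521, Mul(Rational(1, 3), Pow(Add(9, Rational(-32, 19)), Rational(1, 2)))), Rational(1, 2815)) = Mul(Add(521, Mul(Rational(1, 3), Pow(Rational(139, 19), Rational(1, 2)))), Rational(1, 2815)) = Mul(Add(521, Mul(Rational(1, 3), Mul(Rational(1, 19), Pow(2641, Rational(1, 2))))), Rational(1, 2815)) = Mul(Add(521, Mul(Rational(1, 57), Pow(2641, Rational(1, 2)))), Rational(1, 2815)) = Add(Rational(521, 2815), Mul(Rational(1, 160455), Pow(2641, Rational(1, 2))))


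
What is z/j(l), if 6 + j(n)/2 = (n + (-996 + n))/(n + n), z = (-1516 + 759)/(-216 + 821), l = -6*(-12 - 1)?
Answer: 9841/179080 ≈ 0.054953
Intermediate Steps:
l = 78 (l = -6*(-13) = 78)
z = -757/605 ≈ -1.2512
j(n) = -12 + (-996 + 2*n)/n (j(n) = -12 + 2*((n + (-996 + n))/(n + n)) = -12 + 2*((-996 + 2*n)/((2*n))) = -12 + 2*((-996 + 2*n)*(1/(2*n))) = -12 + 2*((-996 + 2*n)/(2*n)) = -12 + (-996 + 2*n)/n)
z/j(l) = -757/(605*(-10 - 996/78)) = -757/(605*(-10 - 996*1/78)) = -757/(605*(-10 - 166/13)) = -757/(605*(-296/13)) = -757/605*(-13/296) = 9841/179080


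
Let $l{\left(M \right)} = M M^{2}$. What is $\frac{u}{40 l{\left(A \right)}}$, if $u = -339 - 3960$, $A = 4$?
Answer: $- \frac{4299}{2560} \approx -1.6793$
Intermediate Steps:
$l{\left(M \right)} = M^{3}$
$u = -4299$
$\frac{u}{40 l{\left(A \right)}} = - \frac{4299}{40 \cdot 4^{3}} = - \frac{4299}{40 \cdot 64} = - \frac{4299}{2560}$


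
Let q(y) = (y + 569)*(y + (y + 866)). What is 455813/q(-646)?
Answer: 455813/32802 ≈ 13.896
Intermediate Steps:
q(y) = (569 + y)*(866 + 2*y) (q(y) = (569 + y)*(y + (866 + y)) = (569 + y)*(866 + 2*y))
455813/q(-646) = 455813/(492754 + 2*(-646)² + 2004*(-646)) = 455813/(492754 + 2*417316 - 1294584) = 455813/(492754 + 834632 - 1294584) = 455813/32802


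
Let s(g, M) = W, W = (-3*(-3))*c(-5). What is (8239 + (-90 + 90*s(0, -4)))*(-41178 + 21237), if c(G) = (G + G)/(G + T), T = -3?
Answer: -365378943/2 ≈ -1.8269e+8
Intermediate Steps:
c(G) = 2*G/(-3 + G) (c(G) = (G + G)/(G - 3) = (2*G)/(-3 + G) = 2*G/(-3 + G))
W = 45/4 (W = (-3*(-3))*(2*(-5)/(-3 - 5)) = 9*(2*(-5)/(-8)) = 9*(2*(-5)*(-1/8)) = 9*(5/4) = 45/4 ≈ 11.250)
s(g, M) = 45/4
(8239 + (-90 + 90*s(0, -4)))*(-41178 + 21237) = (8239 + (-90 + 90*(45/4)))*(-41178 + 21237) = (8239 + (-90 + 2025/2))*(-19941) = (8239 + 1845/2)*(-19941) = (18323/2)*(-19941) = -365378943/2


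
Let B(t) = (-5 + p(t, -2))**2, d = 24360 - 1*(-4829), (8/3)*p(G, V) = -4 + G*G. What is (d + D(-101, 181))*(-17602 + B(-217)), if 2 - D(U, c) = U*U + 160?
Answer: 187740275397255/32 ≈ 5.8669e+12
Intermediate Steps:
p(G, V) = -3/2 + 3*G**2/8 (p(G, V) = 3*(-4 + G*G)/8 = 3*(-4 + G**2)/8 = -3/2 + 3*G**2/8)
d = 29189 (d = 24360 + 4829 = 29189)
B(t) = (-13/2 + 3*t**2/8)**2 (B(t) = (-5 + (-3/2 + 3*t**2/8))**2 = (-13/2 + 3*t**2/8)**2)
D(U, c) = -158 - U**2 (D(U, c) = 2 - (U*U + 160) = 2 - (U**2 + 160) = 2 - (160 + U**2) = 2 + (-160 - U**2) = -158 - U**2)
(d + D(-101, 181))*(-17602 + B(-217)) = (29189 + (-158 - 1*(-101)**2))*(-17602 + (-52 + 3*(-217)**2)**2/64) = (29189 + (-158 - 1*10201))*(-17602 + (-52 + 3*47089)**2/64) = (29189 + (-158 - 10201))*(-17602 + (-52 + 141267)**2/64) = (29189 - 10359)*(-17602 + (1/64)*141215**2) = 18830*(-17602 + (1/64)*19941676225) = 18830*(-17602 + 19941676225/64) = 18830*(19940549697/64) = 187740275397255/32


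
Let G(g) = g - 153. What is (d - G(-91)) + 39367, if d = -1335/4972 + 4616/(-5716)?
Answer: 281428034265/7104988 ≈ 39610.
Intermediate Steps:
G(g) = -153 + g
d = -7645403/7104988 (d = -1335*1/4972 + 4616*(-1/5716) = -1335/4972 - 1154/1429 = -7645403/7104988 ≈ -1.0761)
(d - G(-91)) + 39367 = (-7645403/7104988 - (-153 - 91)) + 39367 = (-7645403/7104988 - 1*(-244)) + 39367 = (-7645403/7104988 + 244) + 39367 = 1725971669/7104988 + 39367 = 281428034265/7104988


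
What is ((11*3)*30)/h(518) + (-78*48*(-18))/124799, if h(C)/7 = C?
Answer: 183957201/226260587 ≈ 0.81303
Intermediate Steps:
h(C) = 7*C
((11*3)*30)/h(518) + (-78*48*(-18))/124799 = ((11*3)*30)/((7*518)) + (-78*48*(-18))/124799 = (33*30)/3626 - 3744*(-18)*(1/124799) = 990*(1/3626) + 67392*(1/124799) = 495/1813 + 67392/124799 = 183957201/226260587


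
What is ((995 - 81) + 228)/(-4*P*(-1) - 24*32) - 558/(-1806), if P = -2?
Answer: -135787/116788 ≈ -1.1627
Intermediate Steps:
((995 - 81) + 228)/(-4*P*(-1) - 24*32) - 558/(-1806) = ((995 - 81) + 228)/(-4*(-2)*(-1) - 24*32) - 558/(-1806) = (914 + 228)/(8*(-1) - 768) - 558*(-1/1806) = 1142/(-8 - 768) + 93/301 = 1142/(-776) + 93/301 = 1142*(-1/776) + 93/301 = -571/388 + 93/301 = -135787/116788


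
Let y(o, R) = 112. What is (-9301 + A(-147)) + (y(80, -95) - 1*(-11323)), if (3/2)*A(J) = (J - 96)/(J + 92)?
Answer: 117532/55 ≈ 2136.9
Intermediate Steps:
A(J) = 2*(-96 + J)/(3*(92 + J)) (A(J) = 2*((J - 96)/(J + 92))/3 = 2*((-96 + J)/(92 + J))/3 = 2*(-96 + J)/(3*(92 + J)))
(-9301 + A(-147)) + (y(80, -95) - 1*(-11323)) = (-9301 + 2*(-96 - 147)/(3*(92 - 147))) + (112 - 1*(-11323)) = (-9301 + (⅔)*(-243)/(-55)) + (112 + 11323) = (-9301 + (⅔)*(-1/55)*(-243)) + 11435 = (-9301 + 162/55) + 11435 = -511393/55 + 11435 = 117532/55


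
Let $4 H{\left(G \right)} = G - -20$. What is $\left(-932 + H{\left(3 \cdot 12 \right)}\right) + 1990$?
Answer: $1072$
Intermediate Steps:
$H{\left(G \right)} = 5 + \frac{G}{4}$ ($H{\left(G \right)} = \frac{G - -20}{4} = \frac{G + 20}{4} = \frac{20 + G}{4} = 5 + \frac{G}{4}$)
$\left(-932 + H{\left(3 \cdot 12 \right)}\right) + 1990 = \left(-932 + \left(5 + \frac{3 \cdot 12}{4}\right)\right) + 1990 = \left(-932 + \left(5 + \frac{1}{4} \cdot 36\right)\right) + 1990 = \left(-932 + \left(5 + 9\right)\right) + 1990 = \left(-932 + 14\right) + 1990 = -918 + 1990 = 1072$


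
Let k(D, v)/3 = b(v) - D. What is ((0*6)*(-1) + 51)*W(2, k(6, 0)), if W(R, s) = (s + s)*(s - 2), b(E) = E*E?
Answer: 36720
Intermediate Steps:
b(E) = E²
k(D, v) = -3*D + 3*v² (k(D, v) = 3*(v² - D) = -3*D + 3*v²)
W(R, s) = 2*s*(-2 + s) (W(R, s) = (2*s)*(-2 + s) = 2*s*(-2 + s))
((0*6)*(-1) + 51)*W(2, k(6, 0)) = ((0*6)*(-1) + 51)*(2*(-3*6 + 3*0²)*(-2 + (-3*6 + 3*0²))) = (0*(-1) + 51)*(2*(-18 + 3*0)*(-2 + (-18 + 3*0))) = (0 + 51)*(2*(-18 + 0)*(-2 + (-18 + 0))) = 51*(2*(-18)*(-2 - 18)) = 51*(2*(-18)*(-20)) = 51*720 = 36720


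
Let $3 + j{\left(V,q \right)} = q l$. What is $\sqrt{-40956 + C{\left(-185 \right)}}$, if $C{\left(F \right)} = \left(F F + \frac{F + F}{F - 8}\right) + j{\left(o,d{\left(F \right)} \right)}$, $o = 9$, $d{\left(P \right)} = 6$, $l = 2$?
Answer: $\frac{4 i \sqrt{15644773}}{193} \approx 81.976 i$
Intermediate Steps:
$j{\left(V,q \right)} = -3 + 2 q$ ($j{\left(V,q \right)} = -3 + q 2 = -3 + 2 q$)
$C{\left(F \right)} = 9 + F^{2} + \frac{2 F}{-8 + F}$ ($C{\left(F \right)} = \left(F F + \frac{F + F}{F - 8}\right) + \left(-3 + 2 \cdot 6\right) = \left(F^{2} + \frac{2 F}{-8 + F}\right) + \left(-3 + 12\right) = \left(F^{2} + \frac{2 F}{-8 + F}\right) + 9 = 9 + F^{2} + \frac{2 F}{-8 + F}$)
$\sqrt{-40956 + C{\left(-185 \right)}} = \sqrt{-40956 + \frac{-72 + \left(-185\right)^{3} - 8 \left(-185\right)^{2} + 11 \left(-185\right)}{-8 - 185}} = \sqrt{-40956 + \frac{-72 - 6331625 - 273800 - 2035}{-193}} = \sqrt{-40956 - \frac{-72 - 6331625 - 273800 - 2035}{193}} = \sqrt{-40956 - - \frac{6607532}{193}} = \sqrt{-40956 + \frac{6607532}{193}} = \sqrt{- \frac{1296976}{193}} = \frac{4 i \sqrt{15644773}}{193}$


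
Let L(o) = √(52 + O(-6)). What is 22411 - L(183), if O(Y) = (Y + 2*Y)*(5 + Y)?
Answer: 22411 - √70 ≈ 22403.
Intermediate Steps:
O(Y) = 3*Y*(5 + Y) (O(Y) = (3*Y)*(5 + Y) = 3*Y*(5 + Y))
L(o) = √70 (L(o) = √(52 + 3*(-6)*(5 - 6)) = √(52 + 3*(-6)*(-1)) = √(52 + 18) = √70)
22411 - L(183) = 22411 - √70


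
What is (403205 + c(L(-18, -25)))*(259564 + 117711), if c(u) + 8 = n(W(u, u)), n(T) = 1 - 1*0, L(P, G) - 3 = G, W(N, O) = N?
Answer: 152116525450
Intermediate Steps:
L(P, G) = 3 + G
n(T) = 1 (n(T) = 1 + 0 = 1)
c(u) = -7 (c(u) = -8 + 1 = -7)
(403205 + c(L(-18, -25)))*(259564 + 117711) = (403205 - 7)*(259564 + 117711) = 403198*377275 = 152116525450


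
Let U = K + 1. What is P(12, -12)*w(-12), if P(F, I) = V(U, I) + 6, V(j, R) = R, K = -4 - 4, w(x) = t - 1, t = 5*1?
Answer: -24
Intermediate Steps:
t = 5
w(x) = 4 (w(x) = 5 - 1 = 4)
K = -8
U = -7 (U = -8 + 1 = -7)
P(F, I) = 6 + I (P(F, I) = I + 6 = 6 + I)
P(12, -12)*w(-12) = (6 - 12)*4 = -6*4 = -24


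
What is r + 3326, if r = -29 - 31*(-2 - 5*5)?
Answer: 4134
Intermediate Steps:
r = 808 (r = -29 - 31*(-2 - 25) = -29 - 31*(-27) = -29 + 837 = 808)
r + 3326 = 808 + 3326 = 4134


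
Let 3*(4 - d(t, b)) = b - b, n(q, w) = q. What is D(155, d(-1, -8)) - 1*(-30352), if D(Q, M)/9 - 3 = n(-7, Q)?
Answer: 30316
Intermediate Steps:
d(t, b) = 4 (d(t, b) = 4 - (b - b)/3 = 4 - 1/3*0 = 4 + 0 = 4)
D(Q, M) = -36 (D(Q, M) = 27 + 9*(-7) = 27 - 63 = -36)
D(155, d(-1, -8)) - 1*(-30352) = -36 - 1*(-30352) = -36 + 30352 = 30316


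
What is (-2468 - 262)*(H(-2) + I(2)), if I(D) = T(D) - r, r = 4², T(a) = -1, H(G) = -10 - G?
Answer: 68250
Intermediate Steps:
r = 16
I(D) = -17 (I(D) = -1 - 1*16 = -1 - 16 = -17)
(-2468 - 262)*(H(-2) + I(2)) = (-2468 - 262)*((-10 - 1*(-2)) - 17) = -2730*((-10 + 2) - 17) = -2730*(-8 - 17) = -2730*(-25) = 68250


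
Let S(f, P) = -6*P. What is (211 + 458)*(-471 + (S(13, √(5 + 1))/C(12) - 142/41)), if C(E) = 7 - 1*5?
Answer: -13014057/41 - 2007*√6 ≈ -3.2233e+5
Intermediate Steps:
C(E) = 2 (C(E) = 7 - 5 = 2)
(211 + 458)*(-471 + (S(13, √(5 + 1))/C(12) - 142/41)) = (211 + 458)*(-471 + (-6*√(5 + 1)/2 - 142/41)) = 669*(-471 + (-6*√6*(½) - 142*1/41)) = 669*(-471 + (-3*√6 - 142/41)) = 669*(-471 + (-142/41 - 3*√6)) = 669*(-19453/41 - 3*√6) = -13014057/41 - 2007*√6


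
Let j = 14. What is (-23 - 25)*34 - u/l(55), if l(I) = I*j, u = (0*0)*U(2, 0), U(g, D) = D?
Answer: -1632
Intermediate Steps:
u = 0 (u = (0*0)*0 = 0*0 = 0)
l(I) = 14*I (l(I) = I*14 = 14*I)
(-23 - 25)*34 - u/l(55) = (-23 - 25)*34 - 0/(14*55) = -48*34 - 0/770 = -1632 - 0/770 = -1632 - 1*0 = -1632 + 0 = -1632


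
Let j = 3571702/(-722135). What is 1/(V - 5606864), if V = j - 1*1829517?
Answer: -722135/5370074565137 ≈ -1.3447e-7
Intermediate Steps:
j = -3571702/722135 (j = 3571702*(-1/722135) = -3571702/722135 ≈ -4.9460)
V = -1321161830497/722135 (V = -3571702/722135 - 1*1829517 = -3571702/722135 - 1829517 = -1321161830497/722135 ≈ -1.8295e+6)
1/(V - 5606864) = 1/(-1321161830497/722135 - 5606864) = 1/(-5370074565137/722135) = -722135/5370074565137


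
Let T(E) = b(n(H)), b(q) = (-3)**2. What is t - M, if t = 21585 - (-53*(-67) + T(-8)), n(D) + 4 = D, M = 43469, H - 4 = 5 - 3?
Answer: -25444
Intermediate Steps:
H = 6 (H = 4 + (5 - 3) = 4 + 2 = 6)
n(D) = -4 + D
b(q) = 9
T(E) = 9
t = 18025 (t = 21585 - (-53*(-67) + 9) = 21585 - (3551 + 9) = 21585 - 1*3560 = 21585 - 3560 = 18025)
t - M = 18025 - 1*43469 = 18025 - 43469 = -25444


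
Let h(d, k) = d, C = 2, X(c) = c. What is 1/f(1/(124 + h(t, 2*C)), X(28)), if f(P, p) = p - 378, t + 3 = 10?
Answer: -1/350 ≈ -0.0028571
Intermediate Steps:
t = 7 (t = -3 + 10 = 7)
f(P, p) = -378 + p
1/f(1/(124 + h(t, 2*C)), X(28)) = 1/(-378 + 28) = 1/(-350) = -1/350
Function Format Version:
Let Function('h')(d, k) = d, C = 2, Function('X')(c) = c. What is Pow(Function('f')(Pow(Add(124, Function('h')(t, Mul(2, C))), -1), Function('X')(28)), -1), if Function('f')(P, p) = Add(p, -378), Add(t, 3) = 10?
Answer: Rational(-1, 350) ≈ -0.0028571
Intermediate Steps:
t = 7 (t = Add(-3, 10) = 7)
Function('f')(P, p) = Add(-378, p)
Pow(Function('f')(Pow(Add(124, Function('h')(t, Mul(2, C))), -1), Function('X')(28)), -1) = Pow(Add(-378, 28), -1) = Pow(-350, -1) = Rational(-1, 350)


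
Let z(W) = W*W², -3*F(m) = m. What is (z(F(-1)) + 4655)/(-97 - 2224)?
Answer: -11426/5697 ≈ -2.0056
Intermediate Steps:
F(m) = -m/3
z(W) = W³
(z(F(-1)) + 4655)/(-97 - 2224) = ((-⅓*(-1))³ + 4655)/(-97 - 2224) = ((⅓)³ + 4655)/(-2321) = (1/27 + 4655)*(-1/2321) = (125686/27)*(-1/2321) = -11426/5697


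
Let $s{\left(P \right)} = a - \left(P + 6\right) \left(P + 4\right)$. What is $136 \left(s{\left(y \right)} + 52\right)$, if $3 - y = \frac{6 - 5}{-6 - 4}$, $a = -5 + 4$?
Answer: $- \frac{46274}{25} \approx -1851.0$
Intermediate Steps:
$a = -1$
$y = \frac{31}{10}$ ($y = 3 - \frac{6 - 5}{-6 - 4} = 3 - 1 \frac{1}{-10} = 3 - 1 \left(- \frac{1}{10}\right) = 3 - - \frac{1}{10} = 3 + \frac{1}{10} = \frac{31}{10} \approx 3.1$)
$s{\left(P \right)} = -1 - \left(4 + P\right) \left(6 + P\right)$ ($s{\left(P \right)} = -1 - \left(P + 6\right) \left(P + 4\right) = -1 - \left(6 + P\right) \left(4 + P\right) = -1 - \left(4 + P\right) \left(6 + P\right)$)
$136 \left(s{\left(y \right)} + 52\right) = 136 \left(\left(-25 - \left(\frac{31}{10}\right)^{2} - 31\right) + 52\right) = 136 \left(\left(-25 - \frac{961}{100} - 31\right) + 52\right) = 136 \left(- \frac{6561}{100} + 52\right) = 136 \left(- \frac{1361}{100}\right) = - \frac{46274}{25}$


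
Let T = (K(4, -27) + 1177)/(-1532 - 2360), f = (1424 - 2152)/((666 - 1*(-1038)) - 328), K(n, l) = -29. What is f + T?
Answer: -19701/23908 ≈ -0.82403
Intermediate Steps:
f = -91/172 (f = -728/((666 + 1038) - 328) = -728/(1704 - 328) = -728/1376 = -728*1/1376 = -91/172 ≈ -0.52907)
T = -41/139 (T = (-29 + 1177)/(-1532 - 2360) = 1148/(-3892) = 1148*(-1/3892) = -41/139 ≈ -0.29496)
f + T = -91/172 - 41/139 = -19701/23908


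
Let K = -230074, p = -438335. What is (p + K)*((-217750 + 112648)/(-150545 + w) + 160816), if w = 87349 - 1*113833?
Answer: -19029070014801294/177029 ≈ -1.0749e+11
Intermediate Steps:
w = -26484 (w = 87349 - 113833 = -26484)
(p + K)*((-217750 + 112648)/(-150545 + w) + 160816) = (-438335 - 230074)*((-217750 + 112648)/(-150545 - 26484) + 160816) = -668409*(-105102/(-177029) + 160816) = -668409*(-105102*(-1/177029) + 160816) = -668409*(105102/177029 + 160816) = -668409*28469200766/177029 = -19029070014801294/177029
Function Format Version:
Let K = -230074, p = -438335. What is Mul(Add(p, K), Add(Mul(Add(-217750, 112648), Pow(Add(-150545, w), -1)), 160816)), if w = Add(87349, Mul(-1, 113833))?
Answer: Rational(-19029070014801294, 177029) ≈ -1.0749e+11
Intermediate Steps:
w = -26484 (w = Add(87349, -113833) = -26484)
Mul(Add(p, K), Add(Mul(Add(-217750, 112648), Pow(Add(-150545, w), -1)), 160816)) = Mul(Add(-438335, -230074), Add(Mul(Add(-217750, 112648), Pow(Add(-150545, -26484), -1)), 160816)) = Mul(-668409, Add(Mul(-105102, Pow(-177029, -1)), 160816)) = Mul(-668409, Add(Mul(-105102, Rational(-1, 177029)), 160816)) = Mul(-668409, Add(Rational(105102, 177029), 160816)) = Mul(-668409, Rational(28469200766, 177029)) = Rational(-19029070014801294, 177029)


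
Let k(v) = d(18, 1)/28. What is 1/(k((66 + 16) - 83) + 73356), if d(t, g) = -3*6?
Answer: 14/1026975 ≈ 1.3632e-5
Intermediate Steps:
d(t, g) = -18
k(v) = -9/14 (k(v) = -18/28 = -18*1/28 = -9/14)
1/(k((66 + 16) - 83) + 73356) = 1/(-9/14 + 73356) = 1/(1026975/14) = 14/1026975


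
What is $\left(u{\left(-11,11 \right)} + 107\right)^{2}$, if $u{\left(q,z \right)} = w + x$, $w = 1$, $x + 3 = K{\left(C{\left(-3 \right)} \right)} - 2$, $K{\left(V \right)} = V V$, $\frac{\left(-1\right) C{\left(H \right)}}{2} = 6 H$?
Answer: $1957201$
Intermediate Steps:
$C{\left(H \right)} = - 12 H$ ($C{\left(H \right)} = - 2 \cdot 6 H = - 12 H$)
$K{\left(V \right)} = V^{2}$
$x = 1291$ ($x = -3 + \left(\left(\left(-12\right) \left(-3\right)\right)^{2} - 2\right) = -3 - \left(2 - 36^{2}\right) = -3 + \left(1296 - 2\right) = -3 + 1294 = 1291$)
$u{\left(q,z \right)} = 1292$ ($u{\left(q,z \right)} = 1 + 1291 = 1292$)
$\left(u{\left(-11,11 \right)} + 107\right)^{2} = \left(1292 + 107\right)^{2} = 1399^{2} = 1957201$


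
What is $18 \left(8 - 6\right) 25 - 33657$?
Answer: $-32757$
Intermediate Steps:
$18 \left(8 - 6\right) 25 - 33657 = 18 \cdot 2 \cdot 25 - 33657 = 36 \cdot 25 - 33657 = 900 - 33657 = -32757$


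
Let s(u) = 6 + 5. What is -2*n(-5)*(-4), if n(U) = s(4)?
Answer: 88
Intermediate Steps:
s(u) = 11
n(U) = 11
-2*n(-5)*(-4) = -2*11*(-4) = -22*(-4) = 88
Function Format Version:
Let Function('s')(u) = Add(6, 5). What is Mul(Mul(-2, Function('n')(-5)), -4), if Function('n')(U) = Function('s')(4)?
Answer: 88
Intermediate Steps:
Function('s')(u) = 11
Function('n')(U) = 11
Mul(Mul(-2, Function('n')(-5)), -4) = Mul(Mul(-2, 11), -4) = Mul(-22, -4) = 88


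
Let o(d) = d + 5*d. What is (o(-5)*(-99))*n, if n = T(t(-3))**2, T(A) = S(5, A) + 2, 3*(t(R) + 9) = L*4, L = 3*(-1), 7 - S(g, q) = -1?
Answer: 297000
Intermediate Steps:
S(g, q) = 8 (S(g, q) = 7 - 1*(-1) = 7 + 1 = 8)
L = -3
t(R) = -13 (t(R) = -9 + (-3*4)/3 = -9 + (1/3)*(-12) = -9 - 4 = -13)
T(A) = 10 (T(A) = 8 + 2 = 10)
o(d) = 6*d
n = 100 (n = 10**2 = 100)
(o(-5)*(-99))*n = ((6*(-5))*(-99))*100 = -30*(-99)*100 = 2970*100 = 297000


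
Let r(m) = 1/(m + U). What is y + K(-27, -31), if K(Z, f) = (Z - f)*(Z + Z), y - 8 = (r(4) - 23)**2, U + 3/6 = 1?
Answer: 25177/81 ≈ 310.83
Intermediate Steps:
U = 1/2 (U = -1/2 + 1 = 1/2 ≈ 0.50000)
r(m) = 1/(1/2 + m) (r(m) = 1/(m + 1/2) = 1/(1/2 + m))
y = 42673/81 (y = 8 + (2/(1 + 2*4) - 23)**2 = 8 + (2/(1 + 8) - 23)**2 = 8 + (2/9 - 23)**2 = 8 + (-205/9)**2 = 8 + 42025/81 = 42673/81 ≈ 526.83)
K(Z, f) = 2*Z*(Z - f) (K(Z, f) = (Z - f)*(2*Z) = 2*Z*(Z - f))
y + K(-27, -31) = 42673/81 + 2*(-27)*(-27 - 1*(-31)) = 42673/81 + 2*(-27)*(-27 + 31) = 42673/81 + 2*(-27)*4 = 42673/81 - 216 = 25177/81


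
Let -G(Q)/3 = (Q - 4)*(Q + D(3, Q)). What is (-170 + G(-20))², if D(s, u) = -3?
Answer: 3334276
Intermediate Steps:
G(Q) = -3*(-4 + Q)*(-3 + Q) (G(Q) = -3*(Q - 4)*(Q - 3) = -3*(-4 + Q)*(-3 + Q))
(-170 + G(-20))² = (-170 + (-36 - 3*(-20)² + 21*(-20)))² = (-170 + (-36 - 3*400 - 420))² = (-170 + (-36 - 1200 - 420))² = (-170 - 1656)² = (-1826)² = 3334276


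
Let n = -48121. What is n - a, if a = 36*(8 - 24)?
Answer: -47545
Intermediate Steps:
a = -576 (a = 36*(-16) = -576)
n - a = -48121 - 1*(-576) = -48121 + 576 = -47545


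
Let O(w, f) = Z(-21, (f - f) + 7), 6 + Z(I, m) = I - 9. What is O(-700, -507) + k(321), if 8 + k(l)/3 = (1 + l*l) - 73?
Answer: 308847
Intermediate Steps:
Z(I, m) = -15 + I (Z(I, m) = -6 + (I - 9) = -6 + (-9 + I) = -15 + I)
O(w, f) = -36 (O(w, f) = -15 - 21 = -36)
k(l) = -240 + 3*l**2 (k(l) = -24 + 3*((1 + l*l) - 73) = -24 + 3*((1 + l**2) - 73) = -24 + 3*(-72 + l**2) = -24 + (-216 + 3*l**2) = -240 + 3*l**2)
O(-700, -507) + k(321) = -36 + (-240 + 3*321**2) = -36 + (-240 + 3*103041) = -36 + (-240 + 309123) = -36 + 308883 = 308847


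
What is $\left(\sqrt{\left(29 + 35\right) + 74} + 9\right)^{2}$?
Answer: $\left(9 + \sqrt{138}\right)^{2} \approx 430.45$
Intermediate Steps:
$\left(\sqrt{\left(29 + 35\right) + 74} + 9\right)^{2} = \left(\sqrt{64 + 74} + 9\right)^{2} = \left(\sqrt{138} + 9\right)^{2} = \left(9 + \sqrt{138}\right)^{2}$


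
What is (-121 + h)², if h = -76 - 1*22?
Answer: 47961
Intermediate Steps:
h = -98 (h = -76 - 22 = -98)
(-121 + h)² = (-121 - 98)² = (-219)² = 47961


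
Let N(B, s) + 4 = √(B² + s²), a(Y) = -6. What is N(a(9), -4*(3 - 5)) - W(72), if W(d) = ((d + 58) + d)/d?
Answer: 115/36 ≈ 3.1944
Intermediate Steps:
N(B, s) = -4 + √(B² + s²)
W(d) = (58 + 2*d)/d (W(d) = ((58 + d) + d)/d = (58 + 2*d)/d)
N(a(9), -4*(3 - 5)) - W(72) = (-4 + √((-6)² + (-4*(3 - 5))²)) - (2 + 58/72) = (-4 + √(36 + (-4*(-2))²)) - (2 + 58*(1/72)) = (-4 + √(36 + 8²)) - (2 + 29/36) = (-4 + √(36 + 64)) - 1*101/36 = (-4 + √100) - 101/36 = (-4 + 10) - 101/36 = 6 - 101/36 = 115/36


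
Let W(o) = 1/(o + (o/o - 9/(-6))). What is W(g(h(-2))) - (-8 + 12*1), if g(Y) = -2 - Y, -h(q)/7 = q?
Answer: -110/27 ≈ -4.0741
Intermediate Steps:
h(q) = -7*q
W(o) = 1/(5/2 + o) (W(o) = 1/(o + (1 - 9*(-⅙))) = 1/(o + (1 + 3/2)) = 1/(o + 5/2) = 1/(5/2 + o))
W(g(h(-2))) - (-8 + 12*1) = 2/(5 + 2*(-2 - (-7)*(-2))) - (-8 + 12*1) = 2/(5 + 2*(-2 - 1*14)) - (-8 + 12) = 2/(5 + 2*(-2 - 14)) - 1*4 = 2/(5 + 2*(-16)) - 4 = 2/(5 - 32) - 4 = 2/(-27) - 4 = 2*(-1/27) - 4 = -2/27 - 4 = -110/27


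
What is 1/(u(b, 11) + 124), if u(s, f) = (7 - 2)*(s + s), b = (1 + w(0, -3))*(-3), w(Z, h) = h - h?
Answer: 1/94 ≈ 0.010638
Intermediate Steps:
w(Z, h) = 0
b = -3 (b = (1 + 0)*(-3) = 1*(-3) = -3)
u(s, f) = 10*s (u(s, f) = 5*(2*s) = 10*s)
1/(u(b, 11) + 124) = 1/(10*(-3) + 124) = 1/(-30 + 124) = 1/94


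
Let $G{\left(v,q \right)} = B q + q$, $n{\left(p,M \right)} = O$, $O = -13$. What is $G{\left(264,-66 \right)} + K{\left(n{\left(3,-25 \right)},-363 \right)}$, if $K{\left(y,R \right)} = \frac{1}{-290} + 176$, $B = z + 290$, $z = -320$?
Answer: $\frac{606099}{290} \approx 2090.0$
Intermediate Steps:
$B = -30$ ($B = -320 + 290 = -30$)
$n{\left(p,M \right)} = -13$
$K{\left(y,R \right)} = \frac{51039}{290}$ ($K{\left(y,R \right)} = - \frac{1}{290} + 176 = \frac{51039}{290}$)
$G{\left(v,q \right)} = - 29 q$ ($G{\left(v,q \right)} = - 30 q + q = - 29 q$)
$G{\left(264,-66 \right)} + K{\left(n{\left(3,-25 \right)},-363 \right)} = \left(-29\right) \left(-66\right) + \frac{51039}{290} = 1914 + \frac{51039}{290} = \frac{606099}{290}$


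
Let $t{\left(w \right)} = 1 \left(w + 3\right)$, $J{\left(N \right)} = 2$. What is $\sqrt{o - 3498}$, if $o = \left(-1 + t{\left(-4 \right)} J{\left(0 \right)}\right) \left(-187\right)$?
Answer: $i \sqrt{2937} \approx 54.194 i$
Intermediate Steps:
$t{\left(w \right)} = 3 + w$ ($t{\left(w \right)} = 1 \left(3 + w\right) = 3 + w$)
$o = 561$ ($o = \left(-1 + \left(3 - 4\right) 2\right) \left(-187\right) = \left(-1 - 2\right) \left(-187\right) = \left(-3\right) \left(-187\right) = 561$)
$\sqrt{o - 3498} = \sqrt{561 - 3498} = \sqrt{-2937} = i \sqrt{2937}$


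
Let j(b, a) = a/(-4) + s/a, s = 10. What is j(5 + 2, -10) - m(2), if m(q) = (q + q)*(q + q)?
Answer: -29/2 ≈ -14.500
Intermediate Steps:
m(q) = 4*q² (m(q) = (2*q)*(2*q) = 4*q²)
j(b, a) = 10/a - a/4 (j(b, a) = a/(-4) + 10/a = a*(-¼) + 10/a = -a/4 + 10/a = 10/a - a/4)
j(5 + 2, -10) - m(2) = (10/(-10) - ¼*(-10)) - 4*2² = (10*(-⅒) + 5/2) - 4*4 = (-1 + 5/2) - 1*16 = 3/2 - 16 = -29/2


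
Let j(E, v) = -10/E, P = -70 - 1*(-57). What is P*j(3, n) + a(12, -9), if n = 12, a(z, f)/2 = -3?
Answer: 112/3 ≈ 37.333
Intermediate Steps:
a(z, f) = -6 (a(z, f) = 2*(-3) = -6)
P = -13 (P = -70 + 57 = -13)
P*j(3, n) + a(12, -9) = -(-130)/3 - 6 = -13*(-10/3) - 6 = 130/3 - 6 = 112/3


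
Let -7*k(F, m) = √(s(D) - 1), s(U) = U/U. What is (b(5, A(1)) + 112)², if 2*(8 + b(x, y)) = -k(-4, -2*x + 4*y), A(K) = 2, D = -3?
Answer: 10816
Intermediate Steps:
s(U) = 1
k(F, m) = 0 (k(F, m) = -√(1 - 1)/7 = -√0/7 = -⅐*0 = 0)
b(x, y) = -8 (b(x, y) = -8 + (-1*0)/2 = -8 + (½)*0 = -8 + 0 = -8)
(b(5, A(1)) + 112)² = (-8 + 112)² = 104² = 10816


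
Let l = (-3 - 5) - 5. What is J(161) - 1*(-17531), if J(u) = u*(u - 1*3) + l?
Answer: 42956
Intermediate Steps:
l = -13 (l = -8 - 5 = -13)
J(u) = -13 + u*(-3 + u) (J(u) = u*(u - 1*3) - 13 = u*(u - 3) - 13 = u*(-3 + u) - 13 = -13 + u*(-3 + u))
J(161) - 1*(-17531) = (-13 + 161² - 3*161) - 1*(-17531) = (-13 + 25921 - 483) + 17531 = 25425 + 17531 = 42956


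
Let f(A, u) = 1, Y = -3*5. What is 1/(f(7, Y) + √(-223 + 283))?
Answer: -1/59 + 2*√15/59 ≈ 0.11434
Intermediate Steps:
Y = -15
1/(f(7, Y) + √(-223 + 283)) = 1/(1 + √(-223 + 283)) = 1/(1 + √60) = 1/(1 + 2*√15)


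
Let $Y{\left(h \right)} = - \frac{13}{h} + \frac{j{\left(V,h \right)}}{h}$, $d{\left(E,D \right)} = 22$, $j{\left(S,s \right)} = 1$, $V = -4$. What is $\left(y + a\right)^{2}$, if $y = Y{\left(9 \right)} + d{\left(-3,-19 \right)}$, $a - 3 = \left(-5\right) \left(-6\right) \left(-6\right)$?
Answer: $\frac{219961}{9} \approx 24440.0$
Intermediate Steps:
$Y{\left(h \right)} = - \frac{12}{h}$ ($Y{\left(h \right)} = - \frac{13}{h} + 1 \frac{1}{h} = - \frac{13}{h} + \frac{1}{h} = - \frac{12}{h}$)
$a = -177$ ($a = 3 + \left(-5\right) \left(-6\right) \left(-6\right) = 3 + 30 \left(-6\right) = 3 - 180 = -177$)
$y = \frac{62}{3}$ ($y = - \frac{12}{9} + 22 = \left(-12\right) \frac{1}{9} + 22 = - \frac{4}{3} + 22 = \frac{62}{3} \approx 20.667$)
$\left(y + a\right)^{2} = \left(\frac{62}{3} - 177\right)^{2} = \left(- \frac{469}{3}\right)^{2} = \frac{219961}{9}$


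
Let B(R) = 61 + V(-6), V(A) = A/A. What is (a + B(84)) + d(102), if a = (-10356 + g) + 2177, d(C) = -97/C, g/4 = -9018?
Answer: -4507375/102 ≈ -44190.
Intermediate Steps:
V(A) = 1
g = -36072 (g = 4*(-9018) = -36072)
B(R) = 62 (B(R) = 61 + 1 = 62)
a = -44251 (a = (-10356 - 36072) + 2177 = -46428 + 2177 = -44251)
(a + B(84)) + d(102) = (-44251 + 62) - 97/102 = -44189 - 97*1/102 = -44189 - 97/102 = -4507375/102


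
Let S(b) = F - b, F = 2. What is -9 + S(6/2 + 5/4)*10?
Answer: -63/2 ≈ -31.500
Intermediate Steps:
S(b) = 2 - b
-9 + S(6/2 + 5/4)*10 = -9 + (2 - (6/2 + 5/4))*10 = -9 + (2 - (6*(½) + 5*(¼)))*10 = -9 + (2 - (3 + 5/4))*10 = -9 + (2 - 1*17/4)*10 = -9 + (2 - 17/4)*10 = -9 - 9/4*10 = -9 - 45/2 = -63/2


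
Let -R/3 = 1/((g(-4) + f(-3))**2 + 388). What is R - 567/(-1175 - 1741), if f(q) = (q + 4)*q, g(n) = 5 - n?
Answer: 715/3816 ≈ 0.18737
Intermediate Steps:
f(q) = q*(4 + q) (f(q) = (4 + q)*q = q*(4 + q))
R = -3/424 (R = -3/(((5 - 1*(-4)) - 3*(4 - 3))**2 + 388) = -3/(((5 + 4) - 3*1)**2 + 388) = -3/((9 - 3)**2 + 388) = -3/(6**2 + 388) = -3/(36 + 388) = -3/424 ≈ -0.0070755)
R - 567/(-1175 - 1741) = -3/424 - 567/(-1175 - 1741) = -3/424 - 567/(-2916) = -3/424 - 567*(-1/2916) = -3/424 + 7/36 = 715/3816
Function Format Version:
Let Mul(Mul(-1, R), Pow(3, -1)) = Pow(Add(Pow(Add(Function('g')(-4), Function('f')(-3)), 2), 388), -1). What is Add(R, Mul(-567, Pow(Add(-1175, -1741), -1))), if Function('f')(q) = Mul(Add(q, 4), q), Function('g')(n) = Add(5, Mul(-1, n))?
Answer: Rational(715, 3816) ≈ 0.18737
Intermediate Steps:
Function('f')(q) = Mul(q, Add(4, q)) (Function('f')(q) = Mul(Add(4, q), q) = Mul(q, Add(4, q)))
R = Rational(-3, 424) (R = Mul(-3, Pow(Add(Pow(Add(Add(5, Mul(-1, -4)), Mul(-3, Add(4, -3))), 2), 388), -1)) = Mul(-3, Pow(Add(Pow(Add(Add(5, 4), Mul(-3, 1)), 2), 388), -1)) = Mul(-3, Pow(Add(Pow(Add(9, -3), 2), 388), -1)) = Mul(-3, Pow(Add(Pow(6, 2), 388), -1)) = Mul(-3, Pow(Add(36, 388), -1)) = Mul(-3, Pow(424, -1)) = Mul(-3, Rational(1, 424)) = Rational(-3, 424) ≈ -0.0070755)
Add(R, Mul(-567, Pow(Add(-1175, -1741), -1))) = Add(Rational(-3, 424), Mul(-567, Pow(Add(-1175, -1741), -1))) = Add(Rational(-3, 424), Mul(-567, Pow(-2916, -1))) = Add(Rational(-3, 424), Mul(-567, Rational(-1, 2916))) = Add(Rational(-3, 424), Rational(7, 36)) = Rational(715, 3816)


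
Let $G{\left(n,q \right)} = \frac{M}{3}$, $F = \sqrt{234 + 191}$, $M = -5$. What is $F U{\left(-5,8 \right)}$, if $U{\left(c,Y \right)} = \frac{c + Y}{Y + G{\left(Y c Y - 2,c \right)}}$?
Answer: $\frac{45 \sqrt{17}}{19} \approx 9.7652$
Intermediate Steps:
$F = 5 \sqrt{17}$ ($F = \sqrt{425} = 5 \sqrt{17} \approx 20.616$)
$G{\left(n,q \right)} = - \frac{5}{3}$
$U{\left(c,Y \right)} = \frac{Y + c}{- \frac{5}{3} + Y}$ ($U{\left(c,Y \right)} = \frac{c + Y}{Y - \frac{5}{3}} = \frac{Y + c}{- \frac{5}{3} + Y}$)
$F U{\left(-5,8 \right)} = 5 \sqrt{17} \frac{3 \left(8 - 5\right)}{-5 + 3 \cdot 8} = 5 \sqrt{17} \cdot 3 \frac{1}{-5 + 24} \cdot 3 = 5 \sqrt{17} \cdot 3 \cdot \frac{1}{19} \cdot 3 = 5 \sqrt{17} \cdot \frac{9}{19} = \frac{45 \sqrt{17}}{19}$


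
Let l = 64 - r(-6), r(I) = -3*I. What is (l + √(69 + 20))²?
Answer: (46 + √89)² ≈ 3072.9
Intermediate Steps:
l = 46 (l = 64 - (-3)*(-6) = 64 - 1*18 = 64 - 18 = 46)
(l + √(69 + 20))² = (46 + √(69 + 20))² = (46 + √89)²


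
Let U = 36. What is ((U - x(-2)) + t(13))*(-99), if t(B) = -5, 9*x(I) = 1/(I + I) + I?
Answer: -12375/4 ≈ -3093.8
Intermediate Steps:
x(I) = I/9 + 1/(18*I) (x(I) = (1/(I + I) + I)/9 = (1/(2*I) + I)/9 = (I + 1/(2*I))/9 = I/9 + 1/(18*I))
((U - x(-2)) + t(13))*(-99) = ((36 - ((⅑)*(-2) + (1/18)/(-2))) - 5)*(-99) = ((36 - (-2/9 + (1/18)*(-½))) - 5)*(-99) = ((36 - (-2/9 - 1/36)) - 5)*(-99) = ((36 - 1*(-¼)) - 5)*(-99) = ((36 + ¼) - 5)*(-99) = (145/4 - 5)*(-99) = (125/4)*(-99) = -12375/4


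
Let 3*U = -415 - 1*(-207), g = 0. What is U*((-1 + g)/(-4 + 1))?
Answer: -208/9 ≈ -23.111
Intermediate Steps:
U = -208/3 (U = (-415 - 1*(-207))/3 = (-415 + 207)/3 = (⅓)*(-208) = -208/3 ≈ -69.333)
U*((-1 + g)/(-4 + 1)) = -208*(-1 + 0)/(3*(-4 + 1)) = -(-208)/(3*(-3)) = -(-208)*(-1)/(3*3) = -208/3*⅓ = -208/9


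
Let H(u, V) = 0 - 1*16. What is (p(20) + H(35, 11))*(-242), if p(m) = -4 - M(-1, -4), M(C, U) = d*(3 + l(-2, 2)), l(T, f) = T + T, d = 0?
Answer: 4840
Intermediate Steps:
l(T, f) = 2*T
H(u, V) = -16 (H(u, V) = 0 - 16 = -16)
M(C, U) = 0 (M(C, U) = 0*(3 + 2*(-2)) = 0*(3 - 4) = 0*(-1) = 0)
p(m) = -4 (p(m) = -4 - 1*0 = -4 + 0 = -4)
(p(20) + H(35, 11))*(-242) = (-4 - 16)*(-242) = -20*(-242) = 4840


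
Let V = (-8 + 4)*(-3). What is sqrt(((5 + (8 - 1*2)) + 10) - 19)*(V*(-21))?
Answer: -252*sqrt(2) ≈ -356.38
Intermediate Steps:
V = 12 (V = -4*(-3) = 12)
sqrt(((5 + (8 - 1*2)) + 10) - 19)*(V*(-21)) = sqrt(((5 + (8 - 1*2)) + 10) - 19)*(12*(-21)) = sqrt(((5 + (8 - 2)) + 10) - 19)*(-252) = sqrt(((5 + 6) + 10) - 19)*(-252) = sqrt((11 + 10) - 19)*(-252) = sqrt(21 - 19)*(-252) = sqrt(2)*(-252) = -252*sqrt(2)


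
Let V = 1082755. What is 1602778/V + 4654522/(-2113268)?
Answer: -826303754803/1144075746670 ≈ -0.72225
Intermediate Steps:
1602778/V + 4654522/(-2113268) = 1602778/1082755 + 4654522/(-2113268) = 1602778*(1/1082755) + 4654522*(-1/2113268) = 1602778/1082755 - 2327261/1056634 = -826303754803/1144075746670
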